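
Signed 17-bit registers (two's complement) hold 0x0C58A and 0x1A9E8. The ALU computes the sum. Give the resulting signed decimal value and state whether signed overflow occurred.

0x0C58A = 01100010110001010 = 50570 (signed)
0x1A9E8 = 11010100111101000 = -22040 (signed)
  01100010110001010
+ 11010100111101000
= 00110111101110010  (discard carry-out 1)
Result 00110111101110010: MSB = 0 → value 28530.
Addends have opposite signs, so signed overflow cannot occur.

28530; no overflow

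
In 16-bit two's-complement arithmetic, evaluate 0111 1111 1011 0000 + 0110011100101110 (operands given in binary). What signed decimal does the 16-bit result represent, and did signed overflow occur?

-6434; overflow

0111 1111 1011 0000 → 0111111110110000 = 32688 (signed)
0110011100101110 = 26414 (signed)
  0111111110110000
+ 0110011100101110
= 1110011011011110
Result 1110011011011110: MSB = 1 → 59102 − 65536 = -6434.
Both addends are non-negative but the stored result is negative: signed overflow. The true value 32688 + 26414 = 59102 lies outside [-32768, 32767].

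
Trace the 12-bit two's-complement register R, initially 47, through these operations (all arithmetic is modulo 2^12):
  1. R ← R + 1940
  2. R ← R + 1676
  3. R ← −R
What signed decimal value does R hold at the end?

433

Start: R = 47 = 000000101111.
R = 47 + 1940 = 1987 = 011111000011
R = 1987 + 1676 = 3663; wraps to -433 = 111001001111
R = −(-433) = 433 = 000110110001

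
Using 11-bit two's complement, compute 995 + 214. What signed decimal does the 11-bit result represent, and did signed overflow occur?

-839; overflow

995 → 01111100011
214 → 00011010110
  01111100011
+ 00011010110
= 10010111001
Result 10010111001: MSB = 1 → 1209 − 2048 = -839.
Both addends are non-negative but the stored result is negative: signed overflow. The true value 995 + 214 = 1209 lies outside [-1024, 1023].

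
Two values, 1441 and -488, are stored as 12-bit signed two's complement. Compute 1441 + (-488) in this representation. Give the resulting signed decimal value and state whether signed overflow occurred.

953; no overflow

1441 → 010110100001
-488 → 111000011000
  010110100001
+ 111000011000
= 001110111001  (discard carry-out 1)
Result 001110111001: MSB = 0 → value 953.
Addends have opposite signs, so signed overflow cannot occur.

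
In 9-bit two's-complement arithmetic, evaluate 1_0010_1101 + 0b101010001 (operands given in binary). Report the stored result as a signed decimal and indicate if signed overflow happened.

1_0010_1101 → 100101101 = -211 (signed)
0b101010001 → 101010001 = -175 (signed)
  100101101
+ 101010001
= 001111110  (discard carry-out 1)
Result 001111110: MSB = 0 → value 126.
Both addends are negative but the stored result is non-negative: signed overflow. The true value -211 + (-175) = -386 lies outside [-256, 255].

126; overflow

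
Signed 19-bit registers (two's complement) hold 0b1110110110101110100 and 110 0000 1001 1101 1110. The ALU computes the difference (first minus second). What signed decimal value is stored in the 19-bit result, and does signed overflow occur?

0b1110110110101110100 → 1110110110101110100 = -37516 (signed)
110 0000 1001 1101 1110 → 1100000100111011110 = -128546 (signed)
Subtract via negate-and-add: invert 1100000100111011110 + 1 = 0011111011000100010 (i.e. 128546).
  1110110110101110100
+ 0011111011000100010
= 0010110001110010110  (discard carry-out 1)
Result 0010110001110010110: MSB = 0 → value 91030.
Addends (after negating the subtrahend) have opposite signs, so signed overflow cannot occur.

91030; no overflow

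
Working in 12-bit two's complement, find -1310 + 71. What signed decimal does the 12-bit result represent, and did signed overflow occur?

-1239; no overflow

-1310 → 101011100010
71 → 000001000111
  101011100010
+ 000001000111
= 101100101001
Result 101100101001: MSB = 1 → 2857 − 4096 = -1239.
Addends have opposite signs, so signed overflow cannot occur.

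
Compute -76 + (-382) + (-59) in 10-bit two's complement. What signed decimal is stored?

-76 + (-382) = -458 (1000110110)
-458 + (-59) = -517 → wraps to 507 (0111111011)

507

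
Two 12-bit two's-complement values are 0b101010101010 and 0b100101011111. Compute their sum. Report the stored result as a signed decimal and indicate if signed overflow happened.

1033; overflow

0b101010101010 → 101010101010 = -1366 (signed)
0b100101011111 → 100101011111 = -1697 (signed)
  101010101010
+ 100101011111
= 010000001001  (discard carry-out 1)
Result 010000001001: MSB = 0 → value 1033.
Both addends are negative but the stored result is non-negative: signed overflow. The true value -1366 + (-1697) = -3063 lies outside [-2048, 2047].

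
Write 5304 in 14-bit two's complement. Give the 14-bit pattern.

01010010111000

5304 is non-negative, so write it directly in 14 bits: 01010010111000.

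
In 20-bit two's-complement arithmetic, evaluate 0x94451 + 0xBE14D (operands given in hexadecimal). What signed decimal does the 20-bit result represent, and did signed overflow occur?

337310; overflow

0x94451 = 10010100010001010001 = -441263 (signed)
0xBE14D = 10111110000101001101 = -270003 (signed)
  10010100010001010001
+ 10111110000101001101
= 01010010010110011110  (discard carry-out 1)
Result 01010010010110011110: MSB = 0 → value 337310.
Both addends are negative but the stored result is non-negative: signed overflow. The true value -441263 + (-270003) = -711266 lies outside [-524288, 524287].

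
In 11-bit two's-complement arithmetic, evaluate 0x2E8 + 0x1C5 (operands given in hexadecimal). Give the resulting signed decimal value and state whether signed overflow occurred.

-851; overflow

0x2E8 = 01011101000 = 744 (signed)
0x1C5 = 00111000101 = 453 (signed)
  01011101000
+ 00111000101
= 10010101101
Result 10010101101: MSB = 1 → 1197 − 2048 = -851.
Both addends are non-negative but the stored result is negative: signed overflow. The true value 744 + 453 = 1197 lies outside [-1024, 1023].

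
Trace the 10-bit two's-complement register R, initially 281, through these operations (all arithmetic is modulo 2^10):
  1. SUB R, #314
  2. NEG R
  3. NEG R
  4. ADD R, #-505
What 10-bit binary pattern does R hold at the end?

0111100110

Start: R = 281 = 0100011001.
R = 281 − 314 = -33 = 1111011111
R = −(-33) = 33 = 0000100001
R = −(33) = -33 = 1111011111
R = -33 + (-505) = -538; wraps to 486 = 0111100110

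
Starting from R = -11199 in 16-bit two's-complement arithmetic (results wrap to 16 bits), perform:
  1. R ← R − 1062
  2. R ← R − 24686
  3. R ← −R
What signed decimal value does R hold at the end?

-28589

Start: R = -11199 = 1101010001000001.
R = -11199 − 1062 = -12261 = 1101000000011011
R = -12261 − 24686 = -36947; wraps to 28589 = 0110111110101101
R = −(28589) = -28589 = 1001000001010011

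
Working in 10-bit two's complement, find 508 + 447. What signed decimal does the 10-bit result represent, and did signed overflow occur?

508 → 0111111100
447 → 0110111111
  0111111100
+ 0110111111
= 1110111011
Result 1110111011: MSB = 1 → 955 − 1024 = -69.
Both addends are non-negative but the stored result is negative: signed overflow. The true value 508 + 447 = 955 lies outside [-512, 511].

-69; overflow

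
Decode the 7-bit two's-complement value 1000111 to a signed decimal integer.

MSB is 1, so the value is negative.
Invert: 0111000. Add 1: 0111001 = 57. So the value is −57.

-57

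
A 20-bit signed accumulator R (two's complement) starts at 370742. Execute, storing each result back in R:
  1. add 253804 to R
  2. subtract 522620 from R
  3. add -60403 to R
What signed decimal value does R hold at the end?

Start: R = 370742 = 01011010100000110110.
R = 370742 + 253804 = 624546; wraps to -424030 = 10011000011110100010
R = -424030 − 522620 = -946650; wraps to 101926 = 00011000111000100110
R = 101926 + (-60403) = 41523 = 00001010001000110011

41523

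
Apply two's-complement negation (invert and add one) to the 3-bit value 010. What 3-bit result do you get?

Invert: 101. Add 1: 110.
Check: 010 = 2, 110 = -2.

110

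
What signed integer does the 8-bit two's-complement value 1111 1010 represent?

MSB is 1, so the value is negative.
Invert: 00000101. Add 1: 00000110 = 6. So the value is −6.

-6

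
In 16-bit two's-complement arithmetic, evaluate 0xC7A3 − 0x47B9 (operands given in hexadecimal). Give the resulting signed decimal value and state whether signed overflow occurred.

32746; overflow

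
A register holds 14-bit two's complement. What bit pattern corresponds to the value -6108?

|-6108| = 6108 = 01011111011100 in 14 bits.
Invert the bits: 10100000100011. Add 1: 10100000100100.
Check: 10100000100100 reads as 10276 − 16384 = -6108.

10100000100100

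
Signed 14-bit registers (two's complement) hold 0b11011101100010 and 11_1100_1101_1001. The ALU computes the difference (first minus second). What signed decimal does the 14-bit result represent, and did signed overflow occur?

0b11011101100010 → 11011101100010 = -2206 (signed)
11_1100_1101_1001 → 11110011011001 = -807 (signed)
Subtract via negate-and-add: invert 11110011011001 + 1 = 00001100100111 (i.e. 807).
  11011101100010
+ 00001100100111
= 11101010001001
Result 11101010001001: MSB = 1 → 14985 − 16384 = -1399.
Addends (after negating the subtrahend) have opposite signs, so signed overflow cannot occur.

-1399; no overflow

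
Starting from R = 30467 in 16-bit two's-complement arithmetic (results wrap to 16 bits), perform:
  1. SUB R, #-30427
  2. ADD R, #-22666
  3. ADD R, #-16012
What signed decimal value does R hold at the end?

Start: R = 30467 = 0111011100000011.
R = 30467 − (-30427) = 60894; wraps to -4642 = 1110110111011110
R = -4642 + (-22666) = -27308 = 1001010101010100
R = -27308 + (-16012) = -43320; wraps to 22216 = 0101011011001000

22216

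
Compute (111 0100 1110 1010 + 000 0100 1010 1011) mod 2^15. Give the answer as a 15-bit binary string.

111100110010101

  111010011101010
+ 000010010101011
= 111100110010101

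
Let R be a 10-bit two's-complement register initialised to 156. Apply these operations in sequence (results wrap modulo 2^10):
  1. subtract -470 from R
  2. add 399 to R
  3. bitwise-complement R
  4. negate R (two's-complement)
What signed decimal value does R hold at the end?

2

Start: R = 156 = 0010011100.
R = 156 − (-470) = 626; wraps to -398 = 1001110010
R = -398 + 399 = 1 = 0000000001
R = NOT 0000000001 = 1111111110 = -2
R = −(-2) = 2 = 0000000010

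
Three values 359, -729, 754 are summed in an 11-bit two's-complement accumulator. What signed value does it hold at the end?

359 + (-729) = -370 (11010001110)
-370 + 754 = 384 (00110000000)

384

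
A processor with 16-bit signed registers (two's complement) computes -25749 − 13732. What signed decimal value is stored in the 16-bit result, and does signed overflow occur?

26055; overflow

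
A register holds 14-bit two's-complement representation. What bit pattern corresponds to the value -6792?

|-6792| = 6792 = 01101010001000 in 14 bits.
Invert the bits: 10010101110111. Add 1: 10010101111000.
Check: 10010101111000 reads as 9592 − 16384 = -6792.

10010101111000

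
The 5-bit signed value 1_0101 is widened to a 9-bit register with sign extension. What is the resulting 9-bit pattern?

111110101

MSB of 10101 is 1; replicate it into the new high bits.
1111|10101 → 111110101 (still -11).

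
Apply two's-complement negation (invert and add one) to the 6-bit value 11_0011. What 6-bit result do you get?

Invert: 001100. Add 1: 001101.
Check: 110011 = -13, 001101 = 13.

001101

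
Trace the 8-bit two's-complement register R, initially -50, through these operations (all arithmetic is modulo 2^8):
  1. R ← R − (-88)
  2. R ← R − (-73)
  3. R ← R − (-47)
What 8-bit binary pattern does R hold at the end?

Start: R = -50 = 11001110.
R = -50 − (-88) = 38 = 00100110
R = 38 − (-73) = 111 = 01101111
R = 111 − (-47) = 158; wraps to -98 = 10011110

10011110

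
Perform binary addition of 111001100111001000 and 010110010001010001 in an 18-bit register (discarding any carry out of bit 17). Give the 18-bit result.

001111111000011001

  111001100111001000
+ 010110010001010001
= 001111111000011001  (discard carry-out 1)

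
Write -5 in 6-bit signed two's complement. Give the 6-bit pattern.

111011

|-5| = 5 = 000101 in 6 bits.
Invert the bits: 111010. Add 1: 111011.
Check: 111011 reads as 59 − 64 = -5.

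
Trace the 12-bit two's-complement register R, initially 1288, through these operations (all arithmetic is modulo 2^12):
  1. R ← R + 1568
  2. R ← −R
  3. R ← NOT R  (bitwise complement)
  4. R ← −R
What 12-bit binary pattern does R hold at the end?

Start: R = 1288 = 010100001000.
R = 1288 + 1568 = 2856; wraps to -1240 = 101100101000
R = −(-1240) = 1240 = 010011011000
R = NOT 010011011000 = 101100100111 = -1241
R = −(-1241) = 1241 = 010011011001

010011011001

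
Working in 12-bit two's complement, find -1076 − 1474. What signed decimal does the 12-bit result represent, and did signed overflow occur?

-1076 → 101111001100
1474 → 010111000010
Subtract via negate-and-add: invert 010111000010 + 1 = 101000111110 (i.e. -1474).
  101111001100
+ 101000111110
= 011000001010  (discard carry-out 1)
Result 011000001010: MSB = 0 → value 1546.
Both addends (after negating the subtrahend) are negative but the stored result is non-negative: signed overflow. The true value -1076 − 1474 = -2550 lies outside [-2048, 2047].

1546; overflow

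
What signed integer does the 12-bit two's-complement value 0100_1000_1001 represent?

1161

MSB is 0, so the value is non-negative: 010010001001 = 1161.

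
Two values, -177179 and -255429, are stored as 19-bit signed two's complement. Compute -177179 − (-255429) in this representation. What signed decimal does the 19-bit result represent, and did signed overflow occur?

78250; no overflow

-177179 → 1010100101111100101
-255429 → 1000001101000111011
Subtract via negate-and-add: invert 1000001101000111011 + 1 = 0111110010111000101 (i.e. 255429).
  1010100101111100101
+ 0111110010111000101
= 0010011000110101010  (discard carry-out 1)
Result 0010011000110101010: MSB = 0 → value 78250.
Addends (after negating the subtrahend) have opposite signs, so signed overflow cannot occur.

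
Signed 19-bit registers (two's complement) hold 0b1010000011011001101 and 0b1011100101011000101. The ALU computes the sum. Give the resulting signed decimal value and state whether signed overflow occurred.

184722; overflow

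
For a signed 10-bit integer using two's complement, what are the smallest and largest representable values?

Minimum: −2^9 = -512.
Maximum: 2^9 − 1 = 511.

min = -512, max = 511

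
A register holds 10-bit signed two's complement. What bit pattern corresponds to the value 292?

292 is non-negative, so write it directly in 10 bits: 0100100100.

0100100100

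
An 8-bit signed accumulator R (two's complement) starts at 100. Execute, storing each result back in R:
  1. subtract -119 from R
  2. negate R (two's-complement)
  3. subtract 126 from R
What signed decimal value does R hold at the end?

-89

Start: R = 100 = 01100100.
R = 100 − (-119) = 219; wraps to -37 = 11011011
R = −(-37) = 37 = 00100101
R = 37 − 126 = -89 = 10100111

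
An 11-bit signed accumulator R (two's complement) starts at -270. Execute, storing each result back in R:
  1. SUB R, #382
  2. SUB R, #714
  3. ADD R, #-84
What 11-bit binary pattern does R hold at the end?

01001010110

Start: R = -270 = 11011110010.
R = -270 − 382 = -652 = 10101110100
R = -652 − 714 = -1366; wraps to 682 = 01010101010
R = 682 + (-84) = 598 = 01001010110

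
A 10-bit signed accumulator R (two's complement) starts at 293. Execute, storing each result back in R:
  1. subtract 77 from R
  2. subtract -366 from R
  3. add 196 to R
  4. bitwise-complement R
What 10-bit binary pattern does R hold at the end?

0011110101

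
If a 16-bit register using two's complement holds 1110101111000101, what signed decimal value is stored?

MSB is 1, so the value is negative.
Unsigned reading: 60357. Subtract 2^16 = 65536: 60357 − 65536 = -5179.

-5179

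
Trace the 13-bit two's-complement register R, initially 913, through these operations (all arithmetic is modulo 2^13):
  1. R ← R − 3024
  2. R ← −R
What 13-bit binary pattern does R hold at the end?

0100000111111

Start: R = 913 = 0001110010001.
R = 913 − 3024 = -2111 = 1011111000001
R = −(-2111) = 2111 = 0100000111111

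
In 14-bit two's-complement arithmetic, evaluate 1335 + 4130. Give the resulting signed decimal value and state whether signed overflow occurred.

5465; no overflow

1335 → 00010100110111
4130 → 01000000100010
  00010100110111
+ 01000000100010
= 01010101011001
Result 01010101011001: MSB = 0 → value 5465.
Both addends are non-negative and so is the stored result: no signed overflow.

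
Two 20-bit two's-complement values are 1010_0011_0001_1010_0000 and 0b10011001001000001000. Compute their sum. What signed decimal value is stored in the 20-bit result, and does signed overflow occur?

246696; overflow

1010_0011_0001_1010_0000 → 10100011000110100000 = -380512 (signed)
0b10011001001000001000 → 10011001001000001000 = -421368 (signed)
  10100011000110100000
+ 10011001001000001000
= 00111100001110101000  (discard carry-out 1)
Result 00111100001110101000: MSB = 0 → value 246696.
Both addends are negative but the stored result is non-negative: signed overflow. The true value -380512 + (-421368) = -801880 lies outside [-524288, 524287].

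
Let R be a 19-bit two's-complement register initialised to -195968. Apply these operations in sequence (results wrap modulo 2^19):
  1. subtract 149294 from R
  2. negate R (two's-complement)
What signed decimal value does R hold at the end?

-179026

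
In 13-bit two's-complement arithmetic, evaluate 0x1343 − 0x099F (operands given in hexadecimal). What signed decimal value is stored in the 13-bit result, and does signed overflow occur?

0x1343 = 1001101000011 = -3261 (signed)
0x099F = 0100110011111 = 2463 (signed)
Subtract via negate-and-add: invert 0100110011111 + 1 = 1011001100001 (i.e. -2463).
  1001101000011
+ 1011001100001
= 0100110100100  (discard carry-out 1)
Result 0100110100100: MSB = 0 → value 2468.
Both addends (after negating the subtrahend) are negative but the stored result is non-negative: signed overflow. The true value -3261 − 2463 = -5724 lies outside [-4096, 4095].

2468; overflow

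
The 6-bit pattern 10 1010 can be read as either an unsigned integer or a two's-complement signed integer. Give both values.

unsigned = 42, signed = -22

Unsigned: 101010 = 42.
Signed: MSB=1 → 42 − 64 = -22.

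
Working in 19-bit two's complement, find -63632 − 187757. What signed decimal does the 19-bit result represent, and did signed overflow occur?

-251389; no overflow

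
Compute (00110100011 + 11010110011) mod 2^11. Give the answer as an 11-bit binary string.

  00110100011
+ 11010110011
= 00001010110  (discard carry-out 1)

00001010110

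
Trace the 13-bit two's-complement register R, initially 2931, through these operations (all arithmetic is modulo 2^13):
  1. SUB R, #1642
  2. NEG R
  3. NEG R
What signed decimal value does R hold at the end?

1289

Start: R = 2931 = 0101101110011.
R = 2931 − 1642 = 1289 = 0010100001001
R = −(1289) = -1289 = 1101011110111
R = −(-1289) = 1289 = 0010100001001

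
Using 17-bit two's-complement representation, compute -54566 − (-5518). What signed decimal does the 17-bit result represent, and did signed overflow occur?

-49048; no overflow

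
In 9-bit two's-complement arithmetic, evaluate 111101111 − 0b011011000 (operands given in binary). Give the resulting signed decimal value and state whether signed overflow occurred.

-233; no overflow

111101111 = -17 (signed)
0b011011000 → 011011000 = 216 (signed)
Subtract via negate-and-add: invert 011011000 + 1 = 100101000 (i.e. -216).
  111101111
+ 100101000
= 100010111  (discard carry-out 1)
Result 100010111: MSB = 1 → 279 − 512 = -233.
Both addends (after negating the subtrahend) are negative and so is the stored result: no signed overflow.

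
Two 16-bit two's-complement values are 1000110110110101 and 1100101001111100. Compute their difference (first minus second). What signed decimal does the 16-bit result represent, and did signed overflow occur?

-15559; no overflow

1000110110110101 = -29259 (signed)
1100101001111100 = -13700 (signed)
Subtract via negate-and-add: invert 1100101001111100 + 1 = 0011010110000100 (i.e. 13700).
  1000110110110101
+ 0011010110000100
= 1100001100111001
Result 1100001100111001: MSB = 1 → 49977 − 65536 = -15559.
Addends (after negating the subtrahend) have opposite signs, so signed overflow cannot occur.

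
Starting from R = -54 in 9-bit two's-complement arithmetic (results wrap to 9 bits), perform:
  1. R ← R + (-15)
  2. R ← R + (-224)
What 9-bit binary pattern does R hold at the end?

Start: R = -54 = 111001010.
R = -54 + (-15) = -69 = 110111011
R = -69 + (-224) = -293; wraps to 219 = 011011011

011011011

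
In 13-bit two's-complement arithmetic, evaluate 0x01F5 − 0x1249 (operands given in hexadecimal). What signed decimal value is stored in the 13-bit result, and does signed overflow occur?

4012; no overflow

0x01F5 = 0000111110101 = 501 (signed)
0x1249 = 1001001001001 = -3511 (signed)
Subtract via negate-and-add: invert 1001001001001 + 1 = 0110110110111 (i.e. 3511).
  0000111110101
+ 0110110110111
= 0111110101100
Result 0111110101100: MSB = 0 → value 4012.
Both addends (after negating the subtrahend) are non-negative and so is the stored result: no signed overflow.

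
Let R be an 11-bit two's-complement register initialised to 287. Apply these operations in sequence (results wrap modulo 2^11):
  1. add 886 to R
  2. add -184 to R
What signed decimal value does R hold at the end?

Start: R = 287 = 00100011111.
R = 287 + 886 = 1173; wraps to -875 = 10010010101
R = -875 + (-184) = -1059; wraps to 989 = 01111011101

989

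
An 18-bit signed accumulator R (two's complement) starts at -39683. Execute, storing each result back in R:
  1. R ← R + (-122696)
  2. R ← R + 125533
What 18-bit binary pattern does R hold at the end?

Start: R = -39683 = 110110010011111101.
R = -39683 + (-122696) = -162379; wraps to 99765 = 011000010110110101
R = 99765 + 125533 = 225298; wraps to -36846 = 110111000000010010

110111000000010010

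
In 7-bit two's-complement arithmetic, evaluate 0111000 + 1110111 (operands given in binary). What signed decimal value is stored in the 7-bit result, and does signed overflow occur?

47; no overflow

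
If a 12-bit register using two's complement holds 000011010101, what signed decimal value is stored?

213

MSB is 0, so the value is non-negative: 000011010101 = 213.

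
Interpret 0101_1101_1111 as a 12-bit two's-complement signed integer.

1503

MSB is 0, so the value is non-negative: 010111011111 = 1503.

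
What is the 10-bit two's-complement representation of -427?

|-427| = 427 = 0110101011 in 10 bits.
Invert the bits: 1001010100. Add 1: 1001010101.
Check: 1001010101 reads as 597 − 1024 = -427.

1001010101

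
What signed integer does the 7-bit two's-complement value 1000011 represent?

MSB is 1, so the value is negative.
Unsigned reading: 67. Subtract 2^7 = 128: 67 − 128 = -61.

-61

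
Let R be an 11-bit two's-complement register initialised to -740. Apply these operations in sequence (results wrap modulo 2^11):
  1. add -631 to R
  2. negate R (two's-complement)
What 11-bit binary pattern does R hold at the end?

10101011011

Start: R = -740 = 10100011100.
R = -740 + (-631) = -1371; wraps to 677 = 01010100101
R = −(677) = -677 = 10101011011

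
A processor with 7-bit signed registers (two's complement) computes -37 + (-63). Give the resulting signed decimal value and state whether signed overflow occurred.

28; overflow

-37 → 1011011
-63 → 1000001
  1011011
+ 1000001
= 0011100  (discard carry-out 1)
Result 0011100: MSB = 0 → value 28.
Both addends are negative but the stored result is non-negative: signed overflow. The true value -37 + (-63) = -100 lies outside [-64, 63].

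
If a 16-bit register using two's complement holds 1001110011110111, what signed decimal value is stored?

-25353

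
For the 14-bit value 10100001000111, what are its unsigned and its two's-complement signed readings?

unsigned = 10311, signed = -6073

Unsigned: 10100001000111 = 10311.
Signed: MSB=1 → 10311 − 16384 = -6073.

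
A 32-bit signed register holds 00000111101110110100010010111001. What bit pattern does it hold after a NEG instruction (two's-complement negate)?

11111000010001001011101101000111

Invert: 11111000010001001011101101000110. Add 1: 11111000010001001011101101000111.
Check: 00000111101110110100010010111001 = 129713337, 11111000010001001011101101000111 = -129713337.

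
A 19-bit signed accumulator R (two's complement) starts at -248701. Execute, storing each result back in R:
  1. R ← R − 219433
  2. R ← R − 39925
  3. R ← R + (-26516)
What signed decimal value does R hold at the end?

-10287

Start: R = -248701 = 1000011010010000011.
R = -248701 − 219433 = -468134; wraps to 56154 = 0001101101101011010
R = 56154 − 39925 = 16229 = 0000011111101100101
R = 16229 + (-26516) = -10287 = 1111101011111010001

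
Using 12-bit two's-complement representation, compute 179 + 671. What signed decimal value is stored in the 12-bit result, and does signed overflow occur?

179 → 000010110011
671 → 001010011111
  000010110011
+ 001010011111
= 001101010010
Result 001101010010: MSB = 0 → value 850.
Both addends are non-negative and so is the stored result: no signed overflow.

850; no overflow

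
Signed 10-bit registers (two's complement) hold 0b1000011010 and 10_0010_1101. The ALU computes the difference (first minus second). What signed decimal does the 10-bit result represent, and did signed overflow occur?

0b1000011010 → 1000011010 = -486 (signed)
10_0010_1101 → 1000101101 = -467 (signed)
Subtract via negate-and-add: invert 1000101101 + 1 = 0111010011 (i.e. 467).
  1000011010
+ 0111010011
= 1111101101
Result 1111101101: MSB = 1 → 1005 − 1024 = -19.
Addends (after negating the subtrahend) have opposite signs, so signed overflow cannot occur.

-19; no overflow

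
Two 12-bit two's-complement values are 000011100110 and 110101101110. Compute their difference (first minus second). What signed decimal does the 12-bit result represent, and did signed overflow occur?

000011100110 = 230 (signed)
110101101110 = -658 (signed)
Subtract via negate-and-add: invert 110101101110 + 1 = 001010010010 (i.e. 658).
  000011100110
+ 001010010010
= 001101111000
Result 001101111000: MSB = 0 → value 888.
Both addends (after negating the subtrahend) are non-negative and so is the stored result: no signed overflow.

888; no overflow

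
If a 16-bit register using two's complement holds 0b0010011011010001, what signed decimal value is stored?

MSB is 0, so the value is non-negative: 0010011011010001 = 9937.

9937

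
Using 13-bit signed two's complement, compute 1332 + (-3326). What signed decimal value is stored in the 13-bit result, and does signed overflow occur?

1332 → 0010100110100
-3326 → 1001100000010
  0010100110100
+ 1001100000010
= 1100000110110
Result 1100000110110: MSB = 1 → 6198 − 8192 = -1994.
Addends have opposite signs, so signed overflow cannot occur.

-1994; no overflow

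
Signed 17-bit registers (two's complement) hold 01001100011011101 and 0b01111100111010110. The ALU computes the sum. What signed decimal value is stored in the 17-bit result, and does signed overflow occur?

-27981; overflow

01001100011011101 = 39133 (signed)
0b01111100111010110 → 01111100111010110 = 63958 (signed)
  01001100011011101
+ 01111100111010110
= 11001001010110011
Result 11001001010110011: MSB = 1 → 103091 − 131072 = -27981.
Both addends are non-negative but the stored result is negative: signed overflow. The true value 39133 + 63958 = 103091 lies outside [-65536, 65535].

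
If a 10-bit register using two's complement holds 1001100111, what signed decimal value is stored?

-409

MSB is 1, so the value is negative.
Unsigned reading: 615. Subtract 2^10 = 1024: 615 − 1024 = -409.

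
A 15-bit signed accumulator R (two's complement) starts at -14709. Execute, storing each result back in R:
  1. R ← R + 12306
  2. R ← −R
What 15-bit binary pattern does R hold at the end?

Start: R = -14709 = 100011010001011.
R = -14709 + 12306 = -2403 = 111011010011101
R = −(-2403) = 2403 = 000100101100011

000100101100011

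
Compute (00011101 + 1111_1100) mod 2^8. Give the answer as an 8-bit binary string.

00011001

  00011101
+ 11111100
= 00011001  (discard carry-out 1)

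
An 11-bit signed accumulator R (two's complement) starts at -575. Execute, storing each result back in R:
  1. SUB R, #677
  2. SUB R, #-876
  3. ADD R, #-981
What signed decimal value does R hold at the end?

Start: R = -575 = 10111000001.
R = -575 − 677 = -1252; wraps to 796 = 01100011100
R = 796 − (-876) = 1672; wraps to -376 = 11010001000
R = -376 + (-981) = -1357; wraps to 691 = 01010110011

691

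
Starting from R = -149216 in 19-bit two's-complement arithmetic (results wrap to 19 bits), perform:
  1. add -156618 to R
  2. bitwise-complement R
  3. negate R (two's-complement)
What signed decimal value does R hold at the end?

Start: R = -149216 = 1011011100100100000.
R = -149216 + (-156618) = -305834; wraps to 218454 = 0110101010101010110
R = NOT 0110101010101010110 = 1001010101010101001 = -218455
R = −(-218455) = 218455 = 0110101010101010111

218455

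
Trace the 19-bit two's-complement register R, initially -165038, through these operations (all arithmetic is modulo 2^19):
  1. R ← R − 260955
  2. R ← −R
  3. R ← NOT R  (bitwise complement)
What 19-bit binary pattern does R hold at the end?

Start: R = -165038 = 1010111101101010010.
R = -165038 − 260955 = -425993; wraps to 98295 = 0010111111111110111
R = −(98295) = -98295 = 1101000000000001001
R = NOT 1101000000000001001 = 0010111111111110110 = 98294

0010111111111110110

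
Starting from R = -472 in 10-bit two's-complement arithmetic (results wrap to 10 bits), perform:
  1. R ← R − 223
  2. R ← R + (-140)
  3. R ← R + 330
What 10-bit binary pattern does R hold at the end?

1000000111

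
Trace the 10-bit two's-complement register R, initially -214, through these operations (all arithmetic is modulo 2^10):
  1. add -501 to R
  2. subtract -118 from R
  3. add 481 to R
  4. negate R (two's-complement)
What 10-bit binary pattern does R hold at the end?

Start: R = -214 = 1100101010.
R = -214 + (-501) = -715; wraps to 309 = 0100110101
R = 309 − (-118) = 427 = 0110101011
R = 427 + 481 = 908; wraps to -116 = 1110001100
R = −(-116) = 116 = 0001110100

0001110100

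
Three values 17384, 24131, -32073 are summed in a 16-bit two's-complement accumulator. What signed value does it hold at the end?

17384 + 24131 = 41515 → wraps to -24021 (1010001000101011)
-24021 + (-32073) = -56094 → wraps to 9442 (0010010011100010)

9442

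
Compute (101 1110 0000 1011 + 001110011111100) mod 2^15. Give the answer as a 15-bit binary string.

111101100000111

  101111000001011
+ 001110011111100
= 111101100000111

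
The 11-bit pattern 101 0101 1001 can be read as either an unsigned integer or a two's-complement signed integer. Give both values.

unsigned = 1369, signed = -679

Unsigned: 10101011001 = 1369.
Signed: MSB=1 → 1369 − 2048 = -679.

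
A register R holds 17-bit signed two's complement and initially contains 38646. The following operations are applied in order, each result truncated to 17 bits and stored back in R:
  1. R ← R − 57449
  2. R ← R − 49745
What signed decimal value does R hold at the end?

62524

Start: R = 38646 = 01001011011110110.
R = 38646 − 57449 = -18803 = 11011011010001101
R = -18803 − 49745 = -68548; wraps to 62524 = 01111010000111100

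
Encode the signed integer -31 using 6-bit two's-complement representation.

100001

|-31| = 31 = 011111 in 6 bits.
Invert the bits: 100000. Add 1: 100001.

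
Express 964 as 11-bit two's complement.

964 is non-negative, so write it directly in 11 bits: 01111000100.

01111000100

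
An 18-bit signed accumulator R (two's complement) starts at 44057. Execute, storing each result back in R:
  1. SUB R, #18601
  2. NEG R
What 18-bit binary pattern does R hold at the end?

Start: R = 44057 = 001010110000011001.
R = 44057 − 18601 = 25456 = 000110001101110000
R = −(25456) = -25456 = 111001110010010000

111001110010010000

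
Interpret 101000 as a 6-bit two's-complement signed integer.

MSB is 1, so the value is negative.
Invert: 010111. Add 1: 011000 = 24. So the value is −24.

-24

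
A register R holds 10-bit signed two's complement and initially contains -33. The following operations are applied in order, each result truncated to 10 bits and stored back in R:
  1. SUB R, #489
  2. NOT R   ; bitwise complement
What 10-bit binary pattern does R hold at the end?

1000001001

Start: R = -33 = 1111011111.
R = -33 − 489 = -522; wraps to 502 = 0111110110
R = NOT 0111110110 = 1000001001 = -503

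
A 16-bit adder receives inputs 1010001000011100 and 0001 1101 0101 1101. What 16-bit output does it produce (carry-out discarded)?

  1010001000011100
+ 0001110101011101
= 1011111101111001

1011111101111001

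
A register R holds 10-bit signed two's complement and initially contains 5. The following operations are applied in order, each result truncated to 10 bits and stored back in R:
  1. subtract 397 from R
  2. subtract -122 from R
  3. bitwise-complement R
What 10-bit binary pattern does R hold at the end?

0100001101

Start: R = 5 = 0000000101.
R = 5 − 397 = -392 = 1001111000
R = -392 − (-122) = -270 = 1011110010
R = NOT 1011110010 = 0100001101 = 269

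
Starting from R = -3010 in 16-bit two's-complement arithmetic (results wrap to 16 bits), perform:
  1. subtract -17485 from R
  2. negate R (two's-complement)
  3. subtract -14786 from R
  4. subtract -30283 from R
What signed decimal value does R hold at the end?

30594

Start: R = -3010 = 1111010000111110.
R = -3010 − (-17485) = 14475 = 0011100010001011
R = −(14475) = -14475 = 1100011101110101
R = -14475 − (-14786) = 311 = 0000000100110111
R = 311 − (-30283) = 30594 = 0111011110000010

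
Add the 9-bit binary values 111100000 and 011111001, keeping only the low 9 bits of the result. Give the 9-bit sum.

  111100000
+ 011111001
= 011011001  (discard carry-out 1)

011011001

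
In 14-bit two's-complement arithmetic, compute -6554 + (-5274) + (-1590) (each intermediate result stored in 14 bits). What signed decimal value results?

-6554 + (-5274) = -11828 → wraps to 4556 (01000111001100)
4556 + (-1590) = 2966 (00101110010110)

2966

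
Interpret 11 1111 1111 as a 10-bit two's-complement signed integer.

MSB is 1, so the value is negative.
Unsigned reading: 1023. Subtract 2^10 = 1024: 1023 − 1024 = -1.

-1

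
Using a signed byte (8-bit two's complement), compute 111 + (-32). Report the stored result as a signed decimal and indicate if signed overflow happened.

111 → 01101111
-32 → 11100000
  01101111
+ 11100000
= 01001111  (discard carry-out 1)
Result 01001111: MSB = 0 → value 79.
Addends have opposite signs, so signed overflow cannot occur.

79; no overflow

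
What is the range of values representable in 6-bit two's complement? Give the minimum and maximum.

min = -32, max = 31

Minimum: −2^5 = -32.
Maximum: 2^5 − 1 = 31.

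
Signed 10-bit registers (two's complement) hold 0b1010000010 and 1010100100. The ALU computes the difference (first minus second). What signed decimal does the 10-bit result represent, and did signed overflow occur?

0b1010000010 → 1010000010 = -382 (signed)
1010100100 = -348 (signed)
Subtract via negate-and-add: invert 1010100100 + 1 = 0101011100 (i.e. 348).
  1010000010
+ 0101011100
= 1111011110
Result 1111011110: MSB = 1 → 990 − 1024 = -34.
Addends (after negating the subtrahend) have opposite signs, so signed overflow cannot occur.

-34; no overflow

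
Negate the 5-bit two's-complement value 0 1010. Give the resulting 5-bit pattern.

10110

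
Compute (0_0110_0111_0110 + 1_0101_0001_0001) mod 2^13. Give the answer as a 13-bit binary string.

1101110000111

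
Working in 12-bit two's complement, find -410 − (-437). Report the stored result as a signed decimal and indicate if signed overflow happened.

-410 → 111001100110
-437 → 111001001011
Subtract via negate-and-add: invert 111001001011 + 1 = 000110110101 (i.e. 437).
  111001100110
+ 000110110101
= 000000011011  (discard carry-out 1)
Result 000000011011: MSB = 0 → value 27.
Addends (after negating the subtrahend) have opposite signs, so signed overflow cannot occur.

27; no overflow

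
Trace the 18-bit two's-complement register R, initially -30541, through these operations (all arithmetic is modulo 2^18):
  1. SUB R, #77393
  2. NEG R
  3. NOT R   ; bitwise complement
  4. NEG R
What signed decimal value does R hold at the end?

Start: R = -30541 = 111000100010110011.
R = -30541 − 77393 = -107934 = 100101101001100010
R = −(-107934) = 107934 = 011010010110011110
R = NOT 011010010110011110 = 100101101001100001 = -107935
R = −(-107935) = 107935 = 011010010110011111

107935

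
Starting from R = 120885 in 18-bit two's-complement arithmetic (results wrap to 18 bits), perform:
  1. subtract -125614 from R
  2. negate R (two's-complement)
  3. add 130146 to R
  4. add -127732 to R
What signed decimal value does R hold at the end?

Start: R = 120885 = 011101100000110101.
R = 120885 − (-125614) = 246499; wraps to -15645 = 111100001011100011
R = −(-15645) = 15645 = 000011110100011101
R = 15645 + 130146 = 145791; wraps to -116353 = 100011100101111111
R = -116353 + (-127732) = -244085; wraps to 18059 = 000100011010001011

18059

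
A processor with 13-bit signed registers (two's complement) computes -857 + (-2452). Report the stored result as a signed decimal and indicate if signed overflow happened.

-857 → 1110010100111
-2452 → 1011001101100
  1110010100111
+ 1011001101100
= 1001100010011  (discard carry-out 1)
Result 1001100010011: MSB = 1 → 4883 − 8192 = -3309.
Both addends are negative and so is the stored result: no signed overflow.

-3309; no overflow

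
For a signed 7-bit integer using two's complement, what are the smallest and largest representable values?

Minimum: −2^6 = -64.
Maximum: 2^6 − 1 = 63.

min = -64, max = 63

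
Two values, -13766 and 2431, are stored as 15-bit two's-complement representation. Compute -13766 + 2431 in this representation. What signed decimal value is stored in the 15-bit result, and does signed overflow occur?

-11335; no overflow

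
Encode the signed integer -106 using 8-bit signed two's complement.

10010110

|-106| = 106 = 01101010 in 8 bits.
Invert the bits: 10010101. Add 1: 10010110.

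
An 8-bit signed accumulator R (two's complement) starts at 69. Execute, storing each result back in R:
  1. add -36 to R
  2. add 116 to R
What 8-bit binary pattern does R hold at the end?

10010101

Start: R = 69 = 01000101.
R = 69 + (-36) = 33 = 00100001
R = 33 + 116 = 149; wraps to -107 = 10010101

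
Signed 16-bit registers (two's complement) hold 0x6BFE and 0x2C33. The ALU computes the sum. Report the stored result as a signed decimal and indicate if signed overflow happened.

0x6BFE = 0110101111111110 = 27646 (signed)
0x2C33 = 0010110000110011 = 11315 (signed)
  0110101111111110
+ 0010110000110011
= 1001100000110001
Result 1001100000110001: MSB = 1 → 38961 − 65536 = -26575.
Both addends are non-negative but the stored result is negative: signed overflow. The true value 27646 + 11315 = 38961 lies outside [-32768, 32767].

-26575; overflow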